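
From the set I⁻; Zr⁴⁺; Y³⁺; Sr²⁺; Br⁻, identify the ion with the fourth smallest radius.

Tabulating Z and e⁻: Zr⁴⁺: 36 e⁻, Z=40, Y³⁺: 36 e⁻, Z=39, Sr²⁺: 36 e⁻, Z=38, Br⁻: 36 e⁻, Z=35, I⁻: 54 e⁻, Z=53. Zr⁴⁺ < Y³⁺ (isoelectronic, higher Z=40 is smaller); Y³⁺ < Sr²⁺ (both 36 e⁻, Z=39>38); Sr²⁺ < Br⁻ (both 36 e⁻, Z=38>35); Br⁻ < I⁻ (same group, 1 shell fewer).
That gives Zr⁴⁺ < Y³⁺ < Sr²⁺ < Br⁻ < I⁻. From the smallest end, number 4 is Br⁻.

Br⁻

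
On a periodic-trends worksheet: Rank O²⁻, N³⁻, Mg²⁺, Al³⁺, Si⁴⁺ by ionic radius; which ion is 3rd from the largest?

Isoelectronic series (10 e⁻ each). Size is set by nuclear charge: more protons means a smaller ion. Si⁴⁺ (Z=14), Al³⁺ (Z=13), Mg²⁺ (Z=12), O²⁻ (Z=8), N³⁻ (Z=7).
So the order is Si⁴⁺ < Al³⁺ < Mg²⁺ < O²⁻ < N³⁻; the 3rd-largest ion is Mg²⁺.

Mg²⁺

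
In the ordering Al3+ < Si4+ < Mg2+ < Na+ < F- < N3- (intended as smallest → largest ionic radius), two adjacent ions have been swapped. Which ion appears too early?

Al3+

Compare adjacent ions: both have 10 electrons but Z(Si)=14 > Z(Al)=13, so Si4+ should be the smaller of the two — yet in this increasing list Al3+ sits before Si4+. Nothing else is reversed, so Al3+ should move one place to the right.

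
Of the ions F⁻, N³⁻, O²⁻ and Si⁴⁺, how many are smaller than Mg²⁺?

1

Isoelectronic series (10 e⁻ each). Size is set by nuclear charge: more protons means a smaller ion. Si⁴⁺ (Z=14), Mg²⁺ (Z=12), F⁻ (Z=9), O²⁻ (Z=8), N³⁻ (Z=7).
Placing each against Mg²⁺: smaller — Si⁴⁺; larger — F⁻, O²⁻, N³⁻. So 1 is smaller.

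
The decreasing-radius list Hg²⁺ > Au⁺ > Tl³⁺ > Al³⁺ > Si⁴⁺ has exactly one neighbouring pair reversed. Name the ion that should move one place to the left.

Check each adjacent pair. Hg²⁺ and Au⁺ are reversed: both have 78 electrons but Z(Hg)=80 > Z(Au)=79, so Hg²⁺ should be the smaller of the two. No other neighbouring pair contradicts the periodic trends, so Au⁺ is the ion listed too late.

Au⁺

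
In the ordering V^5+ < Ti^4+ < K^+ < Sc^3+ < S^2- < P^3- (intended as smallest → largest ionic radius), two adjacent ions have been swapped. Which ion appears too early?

Compare adjacent ions: they are isoelectronic (18 e⁻) and Sc has more protons than K (21 vs 19), making Sc^3+ smaller — yet in this increasing list K^+ sits before Sc^3+. Nothing else is reversed, so K^+ should move one place to the right.

K^+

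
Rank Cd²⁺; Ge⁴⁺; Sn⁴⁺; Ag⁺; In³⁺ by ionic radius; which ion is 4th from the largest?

Sn⁴⁺

Ge⁴⁺ (Z=32, 28 e⁻), Sn⁴⁺ (Z=50, 46 e⁻), In³⁺ (Z=49, 46 e⁻), Cd²⁺ (Z=48, 46 e⁻), Ag⁺ (Z=47, 46 e⁻). Ge⁴⁺ < Sn⁴⁺ (same group, period 4 vs 5); Sn⁴⁺ < In³⁺ (isoelectronic, higher Z=50 is smaller); In³⁺ < Cd²⁺ (isoelectronic, higher Z=49 is smaller); Cd²⁺ < Ag⁺ (both 46 e⁻, Z=48>47).
Ordering: Ge⁴⁺ < Sn⁴⁺ < In³⁺ < Cd²⁺ < Ag⁺. The 4th largest is Sn⁴⁺.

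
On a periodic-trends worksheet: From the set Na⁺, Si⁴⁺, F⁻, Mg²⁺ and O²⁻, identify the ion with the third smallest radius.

All of these have 10 electrons (isoelectronic). With the same electron cloud, the ion with the most protons pulls it in tightest. Nuclear charges: Si⁴⁺ (Z=14), Mg²⁺ (Z=12), Na⁺ (Z=11), F⁻ (Z=9), O²⁻ (Z=8). Highest Z is smallest.
That gives Si⁴⁺ < Mg²⁺ < Na⁺ < F⁻ < O²⁻. From the smallest end, number 3 is Na⁺.

Na⁺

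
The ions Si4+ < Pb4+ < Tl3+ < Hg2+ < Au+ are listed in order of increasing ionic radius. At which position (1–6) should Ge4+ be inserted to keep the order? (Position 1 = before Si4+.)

2

Work out protons and electrons: Si4+ (Z=14, 10 e⁻), Ge4+ (Z=32, 28 e⁻), Pb4+ (Z=82, 78 e⁻), Tl3+ (Z=81, 78 e⁻), Hg2+ (Z=80, 78 e⁻), Au+ (Z=79, 78 e⁻). Si4+ < Ge4+ (same group, 1 shell fewer); Ge4+ < Pb4+ (same group, period 4 vs 6); Pb4+ < Tl3+ (isoelectronic, higher Z=82 is smaller); Tl3+ < Hg2+ (both 78 e⁻, Z=81>80); Hg2+ < Au+ (both 78 e⁻, Z=80>79).
With Ge4+ included the full order is Si4+ < Ge4+ < Pb4+ < Tl3+ < Hg2+ < Au+, so it takes position 2.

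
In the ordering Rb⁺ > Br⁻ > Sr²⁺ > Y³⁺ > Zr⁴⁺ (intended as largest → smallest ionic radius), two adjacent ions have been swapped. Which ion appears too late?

Compare adjacent ions: Rb⁺ and Br⁻ share 36 electrons; the higher nuclear charge on Rb (Z=37) contracts it more, so Rb⁺ < Br⁻ — yet in this decreasing list Rb⁺ sits before Br⁻. Nothing else is reversed, so Br⁻ should move one place to the left.

Br⁻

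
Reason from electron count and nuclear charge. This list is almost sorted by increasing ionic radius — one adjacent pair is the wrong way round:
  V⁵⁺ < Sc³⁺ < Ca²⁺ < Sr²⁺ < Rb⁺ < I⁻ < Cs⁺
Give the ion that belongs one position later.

I⁻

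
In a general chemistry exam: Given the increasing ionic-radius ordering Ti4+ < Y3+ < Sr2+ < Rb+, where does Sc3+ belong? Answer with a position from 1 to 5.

2

Ti4+: 18 e⁻, Z=22, Sc3+: 18 e⁻, Z=21, Y3+: 36 e⁻, Z=39, Sr2+: 36 e⁻, Z=38, Rb+: 36 e⁻, Z=37. Ti4+ < Sc3+ (isoelectronic, higher Z=22 is smaller); Sc3+ < Y3+ (same group, period 4 vs 5); Y3+ < Sr2+ (isoelectronic, higher Z=39 is smaller); Sr2+ < Rb+ (isoelectronic, higher Z=38 is smaller).
Putting Sc3+ in gives Ti4+ < Sc3+ < Y3+ < Sr2+ < Rb+; it lands at slot 2.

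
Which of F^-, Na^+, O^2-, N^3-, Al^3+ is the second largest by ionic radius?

These species are isoelectronic with 10 electrons. The only difference is the number of protons: Al^3+ (Z=13), Na^+ (Z=11), F^- (Z=9), O^2- (Z=8), N^3- (Z=7). The strongest nuclear pull (Al^3+) gives the smallest ion.
Ordering: Al^3+ < Na^+ < F^- < O^2- < N^3-. The second largest is O^2-.

O^2-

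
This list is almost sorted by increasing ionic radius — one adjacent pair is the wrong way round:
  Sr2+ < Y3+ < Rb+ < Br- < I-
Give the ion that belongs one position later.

Sr2+

Check each adjacent pair. Sr2+ and Y3+ are reversed: both have 36 electrons but Z(Y)=39 > Z(Sr)=38, so Y3+ should be the smaller of the two. No other neighbouring pair contradicts the periodic trends, so Sr2+ is the ion listed too early.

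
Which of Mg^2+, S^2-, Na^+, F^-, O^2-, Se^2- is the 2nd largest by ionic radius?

S^2-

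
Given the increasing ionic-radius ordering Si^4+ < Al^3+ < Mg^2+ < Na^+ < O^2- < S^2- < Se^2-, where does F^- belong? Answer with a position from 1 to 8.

5

Tabulating Z and e⁻: Si^4+: 10 e⁻, Z=14, Al^3+: 10 e⁻, Z=13, Mg^2+: 10 e⁻, Z=12, Na^+: 10 e⁻, Z=11, F^-: 10 e⁻, Z=9, O^2-: 10 e⁻, Z=8, S^2-: 18 e⁻, Z=16, Se^2-: 36 e⁻, Z=34. Si^4+ < Al^3+ (isoelectronic, higher Z=14 is smaller); Al^3+ < Mg^2+ (both 10 e⁻, Z=13>12); Mg^2+ < Na^+ (isoelectronic, higher Z=12 is smaller); Na^+ < F^- (isoelectronic, higher Z=11 is smaller); F^- < O^2- (both 10 e⁻, Z=9>8); O^2- < S^2- (same group, period 2 vs 3); S^2- < Se^2- (same group, period 3 vs 4).
With F^- included the full order is Si^4+ < Al^3+ < Mg^2+ < Na^+ < F^- < O^2- < S^2- < Se^2-, so it takes position 5.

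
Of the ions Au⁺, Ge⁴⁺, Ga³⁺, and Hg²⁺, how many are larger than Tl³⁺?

Ge⁴⁺ (Z=32, 28 e⁻), Ga³⁺ (Z=31, 28 e⁻), Tl³⁺ (Z=81, 78 e⁻), Hg²⁺ (Z=80, 78 e⁻), Au⁺ (Z=79, 78 e⁻). Ge⁴⁺ < Ga³⁺ (both 28 e⁻, Z=32>31); Ga³⁺ < Tl³⁺ (same group, 2 shells fewer); Tl³⁺ < Hg²⁺ (both 78 e⁻, Z=81>80); Hg²⁺ < Au⁺ (isoelectronic, higher Z=80 is smaller).
Placing each against Tl³⁺: smaller — Ge⁴⁺, Ga³⁺; larger — Hg²⁺, Au⁺. Count: 2.

2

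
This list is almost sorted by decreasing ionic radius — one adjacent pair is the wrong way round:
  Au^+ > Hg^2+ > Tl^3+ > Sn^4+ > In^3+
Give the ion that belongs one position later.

Sn^4+

Compare adjacent ions: Sn^4+ and In^3+ share 46 electrons; the higher nuclear charge on Sn (Z=50) contracts it more, so Sn^4+ < In^3+ — yet in this decreasing list Sn^4+ sits before In^3+. Nothing else is reversed, so Sn^4+ should move one place to the right.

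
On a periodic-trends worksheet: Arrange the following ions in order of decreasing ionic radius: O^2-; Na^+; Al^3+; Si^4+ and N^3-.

N^3- > O^2- > Na^+ > Al^3+ > Si^4+

These species are isoelectronic with 10 electrons. The only difference is the number of protons: Si^4+ (Z=14), Al^3+ (Z=13), Na^+ (Z=11), O^2- (Z=8), N^3- (Z=7). The strongest nuclear pull (Si^4+) gives the smallest ion.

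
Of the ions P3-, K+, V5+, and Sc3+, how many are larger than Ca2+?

2

Isoelectronic series (18 e⁻ each). Size is set by nuclear charge: more protons means a smaller ion. V5+ (Z=23), Sc3+ (Z=21), Ca2+ (Z=20), K+ (Z=19), P3- (Z=15).
Relative to Ca2+, the ions that are larger are K+, P3-. So 2 are larger.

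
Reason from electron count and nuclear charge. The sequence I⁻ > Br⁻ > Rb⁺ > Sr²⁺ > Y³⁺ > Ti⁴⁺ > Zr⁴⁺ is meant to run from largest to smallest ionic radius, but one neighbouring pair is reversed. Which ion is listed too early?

Ti⁴⁺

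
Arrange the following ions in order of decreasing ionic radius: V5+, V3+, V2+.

V2+ > V3+ > V5+

For a single element, ionic radius drops as positive charge rises — V5+ < V2+.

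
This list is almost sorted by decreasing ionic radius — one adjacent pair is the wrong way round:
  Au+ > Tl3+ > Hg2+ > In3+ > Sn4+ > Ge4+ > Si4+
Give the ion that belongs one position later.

Tl3+

Compare adjacent ions: both have 78 electrons but Z(Tl)=81 > Z(Hg)=80, so Tl3+ should be the smaller of the two — yet in this decreasing list Tl3+ sits before Hg2+. Nothing else is reversed, so Tl3+ should move one place to the right.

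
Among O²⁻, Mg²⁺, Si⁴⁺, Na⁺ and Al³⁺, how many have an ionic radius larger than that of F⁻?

Each ion has 10 electrons. The ranking follows nuclear charge in reverse — greater Z gives a smaller radius. Si⁴⁺ (Z=14), Al³⁺ (Z=13), Mg²⁺ (Z=12), Na⁺ (Z=11), F⁻ (Z=9), O²⁻ (Z=8).
Placing each against F⁻: smaller — Si⁴⁺, Al³⁺, Mg²⁺, Na⁺; larger — O²⁻. That's 1.

1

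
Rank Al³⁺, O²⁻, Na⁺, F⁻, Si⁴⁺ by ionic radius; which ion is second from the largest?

Each ion has 10 electrons. The ranking follows nuclear charge in reverse — greater Z gives a smaller radius. Si⁴⁺ (Z=14), Al³⁺ (Z=13), Na⁺ (Z=11), F⁻ (Z=9), O²⁻ (Z=8).
So the order is Si⁴⁺ < Al³⁺ < Na⁺ < F⁻ < O²⁻; the 2nd-largest ion is F⁻.

F⁻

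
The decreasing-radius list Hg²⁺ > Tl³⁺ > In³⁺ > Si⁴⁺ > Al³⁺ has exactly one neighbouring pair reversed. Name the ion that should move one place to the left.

Scanning neighbour by neighbour, only Si⁴⁺/Al³⁺ violates a trend: both have 10 electrons but Z(Si)=14 > Z(Al)=13, so Si⁴⁺ should be the smaller of the two. That makes Al³⁺ the one sitting a position late relative to where it belongs.

Al³⁺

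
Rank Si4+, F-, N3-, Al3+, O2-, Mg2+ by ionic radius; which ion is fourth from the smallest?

F-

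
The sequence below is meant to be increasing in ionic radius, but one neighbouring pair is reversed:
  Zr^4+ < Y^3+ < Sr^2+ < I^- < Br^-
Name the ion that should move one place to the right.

Check each adjacent pair. I^- and Br^- are reversed: same group and charge — period 4 sits above period 5, so Br^- is smaller. No other neighbouring pair contradicts the periodic trends, so I^- is the ion listed too early.

I^-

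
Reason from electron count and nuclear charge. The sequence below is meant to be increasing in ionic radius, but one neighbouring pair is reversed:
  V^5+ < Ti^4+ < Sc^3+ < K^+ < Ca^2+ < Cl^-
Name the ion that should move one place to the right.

K^+

Compare adjacent ions: Ca^2+ and K^+ share 18 electrons; the higher nuclear charge on Ca (Z=20) contracts it more, so Ca^2+ < K^+ — yet in this increasing list K^+ sits before Ca^2+. Nothing else is reversed, so K^+ should move one place to the right.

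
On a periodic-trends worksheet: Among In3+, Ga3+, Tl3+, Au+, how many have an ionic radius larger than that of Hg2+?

First list Z and electron count for each: Ga3+ (Z=31, 28 e⁻), In3+ (Z=49, 46 e⁻), Tl3+ (Z=81, 78 e⁻), Hg2+ (Z=80, 78 e⁻), Au+ (Z=79, 78 e⁻). Ga3+ < In3+ (same group, 1 shell fewer); In3+ < Tl3+ (same group, 1 shell fewer); Tl3+ < Hg2+ (both 78 e⁻, Z=81>80); Hg2+ < Au+ (isoelectronic, higher Z=80 is smaller).
Placing each against Hg2+: smaller — Ga3+, In3+, Tl3+; larger — Au+. Count: 1.

1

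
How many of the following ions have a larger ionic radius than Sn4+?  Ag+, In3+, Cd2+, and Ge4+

3

First list Z and electron count for each: Ge4+ has 28 e⁻ (Z=32), Sn4+ has 46 e⁻ (Z=50), In3+ has 46 e⁻ (Z=49), Cd2+ has 46 e⁻ (Z=48), Ag+ has 46 e⁻ (Z=47). Ge4+ < Sn4+ (same group, 1 shell fewer); Sn4+ < In3+ (both 46 e⁻, Z=50>49); In3+ < Cd2+ (isoelectronic, higher Z=49 is smaller); Cd2+ < Ag+ (isoelectronic, higher Z=48 is smaller).
Placing each against Sn4+: smaller — Ge4+; larger — In3+, Cd2+, Ag+. So 3 are larger.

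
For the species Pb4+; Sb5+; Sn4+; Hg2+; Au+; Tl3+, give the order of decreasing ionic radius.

First list Z and electron count for each: Sb5+ has 46 e⁻ (Z=51), Sn4+ has 46 e⁻ (Z=50), Pb4+ has 78 e⁻ (Z=82), Tl3+ has 78 e⁻ (Z=81), Hg2+ has 78 e⁻ (Z=80), Au+ has 78 e⁻ (Z=79). Sb5+ < Sn4+ (isoelectronic, higher Z=51 is smaller); Sn4+ < Pb4+ (same group, 1 shell fewer); Pb4+ < Tl3+ (isoelectronic, higher Z=82 is smaller); Tl3+ < Hg2+ (isoelectronic, higher Z=81 is smaller); Hg2+ < Au+ (both 78 e⁻, Z=80>79).

Au+ > Hg2+ > Tl3+ > Pb4+ > Sn4+ > Sb5+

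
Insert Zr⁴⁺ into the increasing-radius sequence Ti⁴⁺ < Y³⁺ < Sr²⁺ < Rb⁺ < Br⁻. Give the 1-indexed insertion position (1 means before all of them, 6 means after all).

2

First list Z and electron count for each: Ti⁴⁺: 18 e⁻, Z=22, Zr⁴⁺: 36 e⁻, Z=40, Y³⁺: 36 e⁻, Z=39, Sr²⁺: 36 e⁻, Z=38, Rb⁺: 36 e⁻, Z=37, Br⁻: 36 e⁻, Z=35. Ti⁴⁺ < Zr⁴⁺ (same group, period 4 vs 5); Zr⁴⁺ < Y³⁺ (both 36 e⁻, Z=40>39); Y³⁺ < Sr²⁺ (isoelectronic, higher Z=39 is smaller); Sr²⁺ < Rb⁺ (both 36 e⁻, Z=38>37); Rb⁺ < Br⁻ (isoelectronic, higher Z=37 is smaller).
Putting Zr⁴⁺ in gives Ti⁴⁺ < Zr⁴⁺ < Y³⁺ < Sr²⁺ < Rb⁺ < Br⁻; it lands at slot 2.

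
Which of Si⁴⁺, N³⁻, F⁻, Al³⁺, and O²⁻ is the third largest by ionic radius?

These species are isoelectronic with 10 electrons. The only difference is the number of protons: Si⁴⁺ (Z=14), Al³⁺ (Z=13), F⁻ (Z=9), O²⁻ (Z=8), N³⁻ (Z=7). The strongest nuclear pull (Si⁴⁺) gives the smallest ion.
That gives Si⁴⁺ < Al³⁺ < F⁻ < O²⁻ < N³⁻. From the largest end, number 3 is F⁻.

F⁻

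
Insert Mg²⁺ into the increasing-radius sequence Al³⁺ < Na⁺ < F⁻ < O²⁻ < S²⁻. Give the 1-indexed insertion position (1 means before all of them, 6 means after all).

Electron counts and nuclear charges: Al³⁺ (Z=13, 10 e⁻), Mg²⁺ (Z=12, 10 e⁻), Na⁺ (Z=11, 10 e⁻), F⁻ (Z=9, 10 e⁻), O²⁻ (Z=8, 10 e⁻), S²⁻ (Z=16, 18 e⁻). Al³⁺ < Mg²⁺ (isoelectronic, higher Z=13 is smaller); Mg²⁺ < Na⁺ (isoelectronic, higher Z=12 is smaller); Na⁺ < F⁻ (isoelectronic, higher Z=11 is smaller); F⁻ < O²⁻ (isoelectronic, higher Z=9 is smaller); O²⁻ < S²⁻ (same group, period 2 vs 3).
The complete sequence is Al³⁺ < Mg²⁺ < Na⁺ < F⁻ < O²⁻ < S²⁻. Mg²⁺ sits at position 2.

2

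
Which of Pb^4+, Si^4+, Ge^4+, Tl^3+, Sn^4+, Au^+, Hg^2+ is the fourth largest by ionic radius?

First list Z and electron count for each: Si^4+: 10 e⁻, Z=14, Ge^4+: 28 e⁻, Z=32, Sn^4+: 46 e⁻, Z=50, Pb^4+: 78 e⁻, Z=82, Tl^3+: 78 e⁻, Z=81, Hg^2+: 78 e⁻, Z=80, Au^+: 78 e⁻, Z=79. Si^4+ < Ge^4+ (same group, 1 shell fewer); Ge^4+ < Sn^4+ (same group, period 4 vs 5); Sn^4+ < Pb^4+ (same group, period 5 vs 6); Pb^4+ < Tl^3+ (both 78 e⁻, Z=82>81); Tl^3+ < Hg^2+ (isoelectronic, higher Z=81 is smaller); Hg^2+ < Au^+ (both 78 e⁻, Z=80>79).
So the order is Si^4+ < Ge^4+ < Sn^4+ < Pb^4+ < Tl^3+ < Hg^2+ < Au^+; the 4th-largest ion is Pb^4+.

Pb^4+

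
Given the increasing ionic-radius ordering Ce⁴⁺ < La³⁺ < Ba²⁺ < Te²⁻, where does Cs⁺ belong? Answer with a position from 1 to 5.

4

These species are isoelectronic with 54 electrons. The only difference is the number of protons: Ce⁴⁺ (Z=58), La³⁺ (Z=57), Ba²⁺ (Z=56), Cs⁺ (Z=55), Te²⁻ (Z=52). The strongest nuclear pull (Ce⁴⁺) gives the smallest ion.
Merged order: Ce⁴⁺ < La³⁺ < Ba²⁺ < Cs⁺ < Te²⁻ — Cs⁺ is number 4.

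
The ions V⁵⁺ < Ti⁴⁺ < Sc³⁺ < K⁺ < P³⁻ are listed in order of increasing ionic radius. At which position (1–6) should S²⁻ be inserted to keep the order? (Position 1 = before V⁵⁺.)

Each ion has 18 electrons. The ranking follows nuclear charge in reverse — greater Z gives a smaller radius. V⁵⁺ (Z=23), Ti⁴⁺ (Z=22), Sc³⁺ (Z=21), K⁺ (Z=19), S²⁻ (Z=16), P³⁻ (Z=15).
Merged order: V⁵⁺ < Ti⁴⁺ < Sc³⁺ < K⁺ < S²⁻ < P³⁻ — S²⁻ is number 5.

5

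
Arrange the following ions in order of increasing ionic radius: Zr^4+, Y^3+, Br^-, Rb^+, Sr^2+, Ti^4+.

Ti^4+ < Zr^4+ < Y^3+ < Sr^2+ < Rb^+ < Br^-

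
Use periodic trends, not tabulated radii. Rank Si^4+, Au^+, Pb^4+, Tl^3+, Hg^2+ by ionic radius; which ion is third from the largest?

Si^4+ (Z=14, 10 e⁻), Pb^4+ (Z=82, 78 e⁻), Tl^3+ (Z=81, 78 e⁻), Hg^2+ (Z=80, 78 e⁻), Au^+ (Z=79, 78 e⁻). Si^4+ < Pb^4+ (same group, period 3 vs 6); Pb^4+ < Tl^3+ (both 78 e⁻, Z=82>81); Tl^3+ < Hg^2+ (isoelectronic, higher Z=81 is smaller); Hg^2+ < Au^+ (both 78 e⁻, Z=80>79).
So the order is Si^4+ < Pb^4+ < Tl^3+ < Hg^2+ < Au^+; the 3rd-largest ion is Tl^3+.

Tl^3+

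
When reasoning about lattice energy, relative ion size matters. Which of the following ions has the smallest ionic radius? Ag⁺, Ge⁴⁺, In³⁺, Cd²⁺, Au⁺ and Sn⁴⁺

Ge⁴⁺

Work out protons and electrons: Ge⁴⁺ (Z=32, 28 e⁻), Sn⁴⁺ (Z=50, 46 e⁻), In³⁺ (Z=49, 46 e⁻), Cd²⁺ (Z=48, 46 e⁻), Ag⁺ (Z=47, 46 e⁻), Au⁺ (Z=79, 78 e⁻). Ge⁴⁺ < Sn⁴⁺ (same group, period 4 vs 5); Sn⁴⁺ < In³⁺ (both 46 e⁻, Z=50>49); In³⁺ < Cd²⁺ (isoelectronic, higher Z=49 is smaller); Cd²⁺ < Ag⁺ (isoelectronic, higher Z=48 is smaller); Ag⁺ < Au⁺ (same group, period 5 vs 6).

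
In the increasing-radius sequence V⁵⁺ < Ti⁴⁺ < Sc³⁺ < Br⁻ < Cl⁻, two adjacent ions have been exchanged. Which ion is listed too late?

Cl⁻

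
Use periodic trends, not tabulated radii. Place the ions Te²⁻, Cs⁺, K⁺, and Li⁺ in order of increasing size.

Li⁺ < K⁺ < Cs⁺ < Te²⁻

Li⁺ has 2 e⁻ (Z=3), K⁺ has 18 e⁻ (Z=19), Cs⁺ has 54 e⁻ (Z=55), Te²⁻ has 54 e⁻ (Z=52). Li⁺ < K⁺ (same group, period 2 vs 4); K⁺ < Cs⁺ (same group, period 4 vs 6); Cs⁺ < Te²⁻ (both 54 e⁻, Z=55>52).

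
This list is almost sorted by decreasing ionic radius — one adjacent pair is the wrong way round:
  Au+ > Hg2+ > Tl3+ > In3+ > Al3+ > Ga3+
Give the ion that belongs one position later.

Al3+

The pair Al3+, Ga3+ is the wrong way round — same group and charge — period 3 sits above period 4, so Al3+ is smaller. All other adjacent pairs agree with periodic trends, so Al3+ is the misplaced ion.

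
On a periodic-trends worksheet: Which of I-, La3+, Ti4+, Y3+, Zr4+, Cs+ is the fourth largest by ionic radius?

Y3+

Work out protons and electrons: Ti4+: 18 e⁻, Z=22, Zr4+: 36 e⁻, Z=40, Y3+: 36 e⁻, Z=39, La3+: 54 e⁻, Z=57, Cs+: 54 e⁻, Z=55, I-: 54 e⁻, Z=53. Ti4+ < Zr4+ (same group, 1 shell fewer); Zr4+ < Y3+ (both 36 e⁻, Z=40>39); Y3+ < La3+ (same group, period 5 vs 6); La3+ < Cs+ (isoelectronic, higher Z=57 is smaller); Cs+ < I- (isoelectronic, higher Z=55 is smaller).
So the order is Ti4+ < Zr4+ < Y3+ < La3+ < Cs+ < I-; the 4th-largest ion is Y3+.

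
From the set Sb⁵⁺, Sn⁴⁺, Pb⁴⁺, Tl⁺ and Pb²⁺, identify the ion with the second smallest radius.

Work out protons and electrons: Sb⁵⁺: 46 e⁻, Z=51, Sn⁴⁺: 46 e⁻, Z=50, Pb⁴⁺: 78 e⁻, Z=82, Pb²⁺: 80 e⁻, Z=82, Tl⁺: 80 e⁻, Z=81. Sb⁵⁺ < Sn⁴⁺ (isoelectronic, higher Z=51 is smaller); Sn⁴⁺ < Pb⁴⁺ (same group, 1 shell fewer); Pb⁴⁺ < Pb²⁺ (higher charge on the same element); Pb²⁺ < Tl⁺ (isoelectronic, higher Z=82 is smaller).
Ordering: Sb⁵⁺ < Sn⁴⁺ < Pb⁴⁺ < Pb²⁺ < Tl⁺. The second smallest is Sn⁴⁺.

Sn⁴⁺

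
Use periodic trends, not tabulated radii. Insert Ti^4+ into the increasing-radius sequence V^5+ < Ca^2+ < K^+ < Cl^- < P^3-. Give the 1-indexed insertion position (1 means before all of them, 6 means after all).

All of these have 18 electrons (isoelectronic). With the same electron cloud, the ion with the most protons pulls it in tightest. Nuclear charges: V^5+ (Z=23), Ti^4+ (Z=22), Ca^2+ (Z=20), K^+ (Z=19), Cl^- (Z=17), P^3- (Z=15). Highest Z is smallest.
Merged order: V^5+ < Ti^4+ < Ca^2+ < K^+ < Cl^- < P^3- — Ti^4+ is number 2.

2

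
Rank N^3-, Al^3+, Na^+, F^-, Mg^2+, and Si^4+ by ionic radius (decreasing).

N^3- > F^- > Na^+ > Mg^2+ > Al^3+ > Si^4+

These species are isoelectronic with 10 electrons. The only difference is the number of protons: Si^4+ (Z=14), Al^3+ (Z=13), Mg^2+ (Z=12), Na^+ (Z=11), F^- (Z=9), N^3- (Z=7). The strongest nuclear pull (Si^4+) gives the smallest ion.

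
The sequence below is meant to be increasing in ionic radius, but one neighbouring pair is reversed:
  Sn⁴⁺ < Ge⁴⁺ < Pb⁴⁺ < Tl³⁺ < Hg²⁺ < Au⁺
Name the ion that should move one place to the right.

Sn⁴⁺

Check each adjacent pair. Sn⁴⁺ and Ge⁴⁺ are reversed: both in group 14 with the same charge; Ge⁴⁺ (period 4) has the smaller radius. No other neighbouring pair contradicts the periodic trends, so Sn⁴⁺ is the ion listed too early.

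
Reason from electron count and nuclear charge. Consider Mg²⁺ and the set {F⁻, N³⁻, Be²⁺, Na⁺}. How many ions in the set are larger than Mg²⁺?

3

Work out protons and electrons: Be²⁺: 2 e⁻, Z=4, Mg²⁺: 10 e⁻, Z=12, Na⁺: 10 e⁻, Z=11, F⁻: 10 e⁻, Z=9, N³⁻: 10 e⁻, Z=7. Be²⁺ < Mg²⁺ (same group, 1 shell fewer); Mg²⁺ < Na⁺ (isoelectronic, higher Z=12 is smaller); Na⁺ < F⁻ (both 10 e⁻, Z=11>9); F⁻ < N³⁻ (both 10 e⁻, Z=9>7).
Ordering all of them (including Mg²⁺) by radius gives Be²⁺ < Mg²⁺ < Na⁺ < F⁻ < N³⁻. Count: 3.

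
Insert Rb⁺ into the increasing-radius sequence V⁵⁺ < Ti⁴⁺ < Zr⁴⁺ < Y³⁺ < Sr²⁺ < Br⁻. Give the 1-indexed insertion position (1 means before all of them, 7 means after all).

V⁵⁺: 18 e⁻, Z=23, Ti⁴⁺: 18 e⁻, Z=22, Zr⁴⁺: 36 e⁻, Z=40, Y³⁺: 36 e⁻, Z=39, Sr²⁺: 36 e⁻, Z=38, Rb⁺: 36 e⁻, Z=37, Br⁻: 36 e⁻, Z=35. V⁵⁺ < Ti⁴⁺ (both 18 e⁻, Z=23>22); Ti⁴⁺ < Zr⁴⁺ (same group, period 4 vs 5); Zr⁴⁺ < Y³⁺ (isoelectronic, higher Z=40 is smaller); Y³⁺ < Sr²⁺ (isoelectronic, higher Z=39 is smaller); Sr²⁺ < Rb⁺ (isoelectronic, higher Z=38 is smaller); Rb⁺ < Br⁻ (both 36 e⁻, Z=37>35).
The complete sequence is V⁵⁺ < Ti⁴⁺ < Zr⁴⁺ < Y³⁺ < Sr²⁺ < Rb⁺ < Br⁻. Rb⁺ sits at position 6.

6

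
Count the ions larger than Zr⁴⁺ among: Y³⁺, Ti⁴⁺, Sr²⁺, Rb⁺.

3

Ti⁴⁺ (Z=22, 18 e⁻), Zr⁴⁺ (Z=40, 36 e⁻), Y³⁺ (Z=39, 36 e⁻), Sr²⁺ (Z=38, 36 e⁻), Rb⁺ (Z=37, 36 e⁻). Ti⁴⁺ < Zr⁴⁺ (same group, 1 shell fewer); Zr⁴⁺ < Y³⁺ (both 36 e⁻, Z=40>39); Y³⁺ < Sr²⁺ (both 36 e⁻, Z=39>38); Sr²⁺ < Rb⁺ (isoelectronic, higher Z=38 is smaller).
Overall: Ti⁴⁺ < Zr⁴⁺ < Y³⁺ < Sr²⁺ < Rb⁺. Zr⁴⁺ has 1 below it and 3 above. Count: 3.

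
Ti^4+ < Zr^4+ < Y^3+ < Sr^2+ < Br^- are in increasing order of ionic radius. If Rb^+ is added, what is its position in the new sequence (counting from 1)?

Work out protons and electrons: Ti^4+ has 18 e⁻ (Z=22), Zr^4+ has 36 e⁻ (Z=40), Y^3+ has 36 e⁻ (Z=39), Sr^2+ has 36 e⁻ (Z=38), Rb^+ has 36 e⁻ (Z=37), Br^- has 36 e⁻ (Z=35). Ti^4+ < Zr^4+ (same group, 1 shell fewer); Zr^4+ < Y^3+ (both 36 e⁻, Z=40>39); Y^3+ < Sr^2+ (isoelectronic, higher Z=39 is smaller); Sr^2+ < Rb^+ (isoelectronic, higher Z=38 is smaller); Rb^+ < Br^- (both 36 e⁻, Z=37>35).
Putting Rb^+ in gives Ti^4+ < Zr^4+ < Y^3+ < Sr^2+ < Rb^+ < Br^-; it lands at slot 5.

5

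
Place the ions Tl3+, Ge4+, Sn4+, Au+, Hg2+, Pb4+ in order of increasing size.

Ge4+ < Sn4+ < Pb4+ < Tl3+ < Hg2+ < Au+

Work out protons and electrons: Ge4+: 28 e⁻, Z=32, Sn4+: 46 e⁻, Z=50, Pb4+: 78 e⁻, Z=82, Tl3+: 78 e⁻, Z=81, Hg2+: 78 e⁻, Z=80, Au+: 78 e⁻, Z=79. Ge4+ < Sn4+ (same group, 1 shell fewer); Sn4+ < Pb4+ (same group, 1 shell fewer); Pb4+ < Tl3+ (isoelectronic, higher Z=82 is smaller); Tl3+ < Hg2+ (isoelectronic, higher Z=81 is smaller); Hg2+ < Au+ (both 78 e⁻, Z=80>79).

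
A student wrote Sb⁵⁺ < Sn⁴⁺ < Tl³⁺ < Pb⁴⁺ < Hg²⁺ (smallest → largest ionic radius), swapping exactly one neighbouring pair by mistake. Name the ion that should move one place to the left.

Compare adjacent ions: both have 78 electrons but Z(Pb)=82 > Z(Tl)=81, so Pb⁴⁺ should be the smaller of the two — yet in this increasing list Tl³⁺ sits before Pb⁴⁺. Nothing else is reversed, so Pb⁴⁺ should move one place to the left.

Pb⁴⁺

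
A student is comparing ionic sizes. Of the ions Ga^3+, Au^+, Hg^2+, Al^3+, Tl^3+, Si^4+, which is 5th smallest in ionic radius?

Tabulating Z and e⁻: Si^4+ has 10 e⁻ (Z=14), Al^3+ has 10 e⁻ (Z=13), Ga^3+ has 28 e⁻ (Z=31), Tl^3+ has 78 e⁻ (Z=81), Hg^2+ has 78 e⁻ (Z=80), Au^+ has 78 e⁻ (Z=79). Si^4+ < Al^3+ (both 10 e⁻, Z=14>13); Al^3+ < Ga^3+ (same group, period 3 vs 4); Ga^3+ < Tl^3+ (same group, 2 shells fewer); Tl^3+ < Hg^2+ (isoelectronic, higher Z=81 is smaller); Hg^2+ < Au^+ (isoelectronic, higher Z=80 is smaller).
So the order is Si^4+ < Al^3+ < Ga^3+ < Tl^3+ < Hg^2+ < Au^+; the 5th-smallest ion is Hg^2+.

Hg^2+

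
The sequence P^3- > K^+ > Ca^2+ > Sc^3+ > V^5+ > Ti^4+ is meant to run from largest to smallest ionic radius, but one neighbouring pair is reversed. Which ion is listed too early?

V^5+

Check each adjacent pair. V^5+ and Ti^4+ are reversed: they are isoelectronic (18 e⁻) and V has more protons than Ti (23 vs 22), making V^5+ smaller. No other neighbouring pair contradicts the periodic trends, so V^5+ is the ion listed too early.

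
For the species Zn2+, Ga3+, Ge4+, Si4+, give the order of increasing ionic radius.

Electron counts and nuclear charges: Si4+: 10 e⁻, Z=14, Ge4+: 28 e⁻, Z=32, Ga3+: 28 e⁻, Z=31, Zn2+: 28 e⁻, Z=30. Si4+ < Ge4+ (same group, 1 shell fewer); Ge4+ < Ga3+ (both 28 e⁻, Z=32>31); Ga3+ < Zn2+ (isoelectronic, higher Z=31 is smaller).

Si4+ < Ge4+ < Ga3+ < Zn2+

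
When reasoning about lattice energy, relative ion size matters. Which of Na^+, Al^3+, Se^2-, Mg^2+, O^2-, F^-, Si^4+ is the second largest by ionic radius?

O^2-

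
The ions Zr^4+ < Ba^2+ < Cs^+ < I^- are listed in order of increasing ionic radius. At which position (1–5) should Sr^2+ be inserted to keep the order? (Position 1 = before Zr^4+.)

First list Z and electron count for each: Zr^4+: 36 e⁻, Z=40, Sr^2+: 36 e⁻, Z=38, Ba^2+: 54 e⁻, Z=56, Cs^+: 54 e⁻, Z=55, I^-: 54 e⁻, Z=53. Zr^4+ < Sr^2+ (isoelectronic, higher Z=40 is smaller); Sr^2+ < Ba^2+ (same group, period 5 vs 6); Ba^2+ < Cs^+ (isoelectronic, higher Z=56 is smaller); Cs^+ < I^- (isoelectronic, higher Z=55 is smaller).
Putting Sr^2+ in gives Zr^4+ < Sr^2+ < Ba^2+ < Cs^+ < I^-; it lands at slot 2.

2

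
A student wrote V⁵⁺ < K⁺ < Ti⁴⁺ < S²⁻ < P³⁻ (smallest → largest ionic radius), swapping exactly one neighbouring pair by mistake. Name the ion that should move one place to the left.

The pair K⁺, Ti⁴⁺ is the wrong way round — both have 18 electrons but Z(Ti)=22 > Z(K)=19, so Ti⁴⁺ should be the smaller of the two. All other adjacent pairs agree with periodic trends, so Ti⁴⁺ is the misplaced ion.

Ti⁴⁺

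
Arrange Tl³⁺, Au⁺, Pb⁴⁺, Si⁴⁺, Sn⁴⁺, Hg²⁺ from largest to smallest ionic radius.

Electron counts and nuclear charges: Si⁴⁺ (Z=14, 10 e⁻), Sn⁴⁺ (Z=50, 46 e⁻), Pb⁴⁺ (Z=82, 78 e⁻), Tl³⁺ (Z=81, 78 e⁻), Hg²⁺ (Z=80, 78 e⁻), Au⁺ (Z=79, 78 e⁻). Si⁴⁺ < Sn⁴⁺ (same group, 2 shells fewer); Sn⁴⁺ < Pb⁴⁺ (same group, period 5 vs 6); Pb⁴⁺ < Tl³⁺ (isoelectronic, higher Z=82 is smaller); Tl³⁺ < Hg²⁺ (both 78 e⁻, Z=81>80); Hg²⁺ < Au⁺ (both 78 e⁻, Z=80>79).

Au⁺ > Hg²⁺ > Tl³⁺ > Pb⁴⁺ > Sn⁴⁺ > Si⁴⁺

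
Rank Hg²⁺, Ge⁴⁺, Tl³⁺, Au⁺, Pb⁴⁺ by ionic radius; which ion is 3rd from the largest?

Tl³⁺

Work out protons and electrons: Ge⁴⁺ has 28 e⁻ (Z=32), Pb⁴⁺ has 78 e⁻ (Z=82), Tl³⁺ has 78 e⁻ (Z=81), Hg²⁺ has 78 e⁻ (Z=80), Au⁺ has 78 e⁻ (Z=79). Ge⁴⁺ < Pb⁴⁺ (same group, period 4 vs 6); Pb⁴⁺ < Tl³⁺ (both 78 e⁻, Z=82>81); Tl³⁺ < Hg²⁺ (isoelectronic, higher Z=81 is smaller); Hg²⁺ < Au⁺ (isoelectronic, higher Z=80 is smaller).
Full ascending order: Ge⁴⁺ < Pb⁴⁺ < Tl³⁺ < Hg²⁺ < Au⁺. Counting from the largest, position 3 is Tl³⁺.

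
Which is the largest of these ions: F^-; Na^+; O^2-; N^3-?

N^3-

Isoelectronic series (10 e⁻ each). Size is set by nuclear charge: more protons means a smaller ion. Na^+ (Z=11), F^- (Z=9), O^2- (Z=8), N^3- (Z=7).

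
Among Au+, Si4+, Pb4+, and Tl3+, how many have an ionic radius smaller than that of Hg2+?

Si4+: 10 e⁻, Z=14, Pb4+: 78 e⁻, Z=82, Tl3+: 78 e⁻, Z=81, Hg2+: 78 e⁻, Z=80, Au+: 78 e⁻, Z=79. Si4+ < Pb4+ (same group, period 3 vs 6); Pb4+ < Tl3+ (isoelectronic, higher Z=82 is smaller); Tl3+ < Hg2+ (isoelectronic, higher Z=81 is smaller); Hg2+ < Au+ (isoelectronic, higher Z=80 is smaller).
Ordering all of them (including Hg2+) by radius gives Si4+ < Pb4+ < Tl3+ < Hg2+ < Au+. That's 3.

3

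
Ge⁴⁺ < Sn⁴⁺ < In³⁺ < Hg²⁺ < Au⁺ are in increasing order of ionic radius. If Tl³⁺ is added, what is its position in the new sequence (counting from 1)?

4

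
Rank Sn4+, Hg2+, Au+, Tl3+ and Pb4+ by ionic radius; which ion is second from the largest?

Hg2+

Work out protons and electrons: Sn4+: 46 e⁻, Z=50, Pb4+: 78 e⁻, Z=82, Tl3+: 78 e⁻, Z=81, Hg2+: 78 e⁻, Z=80, Au+: 78 e⁻, Z=79. Sn4+ < Pb4+ (same group, period 5 vs 6); Pb4+ < Tl3+ (isoelectronic, higher Z=82 is smaller); Tl3+ < Hg2+ (isoelectronic, higher Z=81 is smaller); Hg2+ < Au+ (isoelectronic, higher Z=80 is smaller).
Ordering: Sn4+ < Pb4+ < Tl3+ < Hg2+ < Au+. The second largest is Hg2+.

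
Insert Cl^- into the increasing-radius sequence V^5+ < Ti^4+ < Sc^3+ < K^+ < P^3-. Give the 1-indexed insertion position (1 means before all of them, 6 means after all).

5

These species are isoelectronic with 18 electrons. The only difference is the number of protons: V^5+ (Z=23), Ti^4+ (Z=22), Sc^3+ (Z=21), K^+ (Z=19), Cl^- (Z=17), P^3- (Z=15). The strongest nuclear pull (V^5+) gives the smallest ion.
Merged order: V^5+ < Ti^4+ < Sc^3+ < K^+ < Cl^- < P^3- — Cl^- is number 5.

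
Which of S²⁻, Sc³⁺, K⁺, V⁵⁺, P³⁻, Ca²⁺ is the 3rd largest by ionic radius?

Each ion has 18 electrons. The ranking follows nuclear charge in reverse — greater Z gives a smaller radius. V⁵⁺ (Z=23), Sc³⁺ (Z=21), Ca²⁺ (Z=20), K⁺ (Z=19), S²⁻ (Z=16), P³⁻ (Z=15).
So the order is V⁵⁺ < Sc³⁺ < Ca²⁺ < K⁺ < S²⁻ < P³⁻; the 3rd-largest ion is K⁺.

K⁺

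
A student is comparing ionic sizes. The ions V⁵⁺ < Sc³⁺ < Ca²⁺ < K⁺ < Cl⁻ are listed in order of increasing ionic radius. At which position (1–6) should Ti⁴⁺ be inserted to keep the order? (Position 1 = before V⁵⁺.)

All of these have 18 electrons (isoelectronic). With the same electron cloud, the ion with the most protons pulls it in tightest. Nuclear charges: V⁵⁺ (Z=23), Ti⁴⁺ (Z=22), Sc³⁺ (Z=21), Ca²⁺ (Z=20), K⁺ (Z=19), Cl⁻ (Z=17). Highest Z is smallest.
Merged order: V⁵⁺ < Ti⁴⁺ < Sc³⁺ < Ca²⁺ < K⁺ < Cl⁻ — Ti⁴⁺ is number 2.

2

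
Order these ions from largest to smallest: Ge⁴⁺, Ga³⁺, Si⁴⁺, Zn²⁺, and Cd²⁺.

Cd²⁺ > Zn²⁺ > Ga³⁺ > Ge⁴⁺ > Si⁴⁺

First list Z and electron count for each: Si⁴⁺: 10 e⁻, Z=14, Ge⁴⁺: 28 e⁻, Z=32, Ga³⁺: 28 e⁻, Z=31, Zn²⁺: 28 e⁻, Z=30, Cd²⁺: 46 e⁻, Z=48. Si⁴⁺ < Ge⁴⁺ (same group, 1 shell fewer); Ge⁴⁺ < Ga³⁺ (isoelectronic, higher Z=32 is smaller); Ga³⁺ < Zn²⁺ (isoelectronic, higher Z=31 is smaller); Zn²⁺ < Cd²⁺ (same group, 1 shell fewer).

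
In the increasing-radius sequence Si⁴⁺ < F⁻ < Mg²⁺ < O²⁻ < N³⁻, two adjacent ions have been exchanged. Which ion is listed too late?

Compare adjacent ions: Mg²⁺ and F⁻ share 10 electrons; the higher nuclear charge on Mg (Z=12) contracts it more, so Mg²⁺ < F⁻ — yet in this increasing list F⁻ sits before Mg²⁺. Nothing else is reversed, so Mg²⁺ should move one place to the left.

Mg²⁺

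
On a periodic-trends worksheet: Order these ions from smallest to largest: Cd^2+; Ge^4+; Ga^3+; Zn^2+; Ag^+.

Ge^4+ has 28 e⁻ (Z=32), Ga^3+ has 28 e⁻ (Z=31), Zn^2+ has 28 e⁻ (Z=30), Cd^2+ has 46 e⁻ (Z=48), Ag^+ has 46 e⁻ (Z=47). Ge^4+ < Ga^3+ (isoelectronic, higher Z=32 is smaller); Ga^3+ < Zn^2+ (both 28 e⁻, Z=31>30); Zn^2+ < Cd^2+ (same group, period 4 vs 5); Cd^2+ < Ag^+ (both 46 e⁻, Z=48>47).

Ge^4+ < Ga^3+ < Zn^2+ < Cd^2+ < Ag^+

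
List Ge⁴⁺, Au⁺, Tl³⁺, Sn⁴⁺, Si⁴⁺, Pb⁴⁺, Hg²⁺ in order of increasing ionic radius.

Electron counts and nuclear charges: Si⁴⁺ (Z=14, 10 e⁻), Ge⁴⁺ (Z=32, 28 e⁻), Sn⁴⁺ (Z=50, 46 e⁻), Pb⁴⁺ (Z=82, 78 e⁻), Tl³⁺ (Z=81, 78 e⁻), Hg²⁺ (Z=80, 78 e⁻), Au⁺ (Z=79, 78 e⁻). Si⁴⁺ < Ge⁴⁺ (same group, 1 shell fewer); Ge⁴⁺ < Sn⁴⁺ (same group, period 4 vs 5); Sn⁴⁺ < Pb⁴⁺ (same group, 1 shell fewer); Pb⁴⁺ < Tl³⁺ (isoelectronic, higher Z=82 is smaller); Tl³⁺ < Hg²⁺ (both 78 e⁻, Z=81>80); Hg²⁺ < Au⁺ (both 78 e⁻, Z=80>79).

Si⁴⁺ < Ge⁴⁺ < Sn⁴⁺ < Pb⁴⁺ < Tl³⁺ < Hg²⁺ < Au⁺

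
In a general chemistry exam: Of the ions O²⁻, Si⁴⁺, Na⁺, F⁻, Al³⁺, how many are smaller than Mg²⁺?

2

Isoelectronic series (10 e⁻ each). Size is set by nuclear charge: more protons means a smaller ion. Si⁴⁺ (Z=14), Al³⁺ (Z=13), Mg²⁺ (Z=12), Na⁺ (Z=11), F⁻ (Z=9), O²⁻ (Z=8).
Placing each against Mg²⁺: smaller — Si⁴⁺, Al³⁺; larger — Na⁺, F⁻, O²⁻. So 2 are smaller.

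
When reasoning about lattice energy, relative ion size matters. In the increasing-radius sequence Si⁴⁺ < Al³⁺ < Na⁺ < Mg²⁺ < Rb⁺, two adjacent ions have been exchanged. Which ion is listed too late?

Mg²⁺

Compare adjacent ions: both have 10 electrons but Z(Mg)=12 > Z(Na)=11, so Mg²⁺ should be the smaller of the two — yet in this increasing list Na⁺ sits before Mg²⁺. Nothing else is reversed, so Mg²⁺ should move one place to the left.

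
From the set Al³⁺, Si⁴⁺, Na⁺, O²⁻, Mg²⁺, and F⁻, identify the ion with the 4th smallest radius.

Isoelectronic series (10 e⁻ each). Size is set by nuclear charge: more protons means a smaller ion. Si⁴⁺ (Z=14), Al³⁺ (Z=13), Mg²⁺ (Z=12), Na⁺ (Z=11), F⁻ (Z=9), O²⁻ (Z=8).
Full ascending order: Si⁴⁺ < Al³⁺ < Mg²⁺ < Na⁺ < F⁻ < O²⁻. Counting from the smallest, position 4 is Na⁺.

Na⁺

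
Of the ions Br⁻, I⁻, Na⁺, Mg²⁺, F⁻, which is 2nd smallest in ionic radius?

Tabulating Z and e⁻: Mg²⁺: 10 e⁻, Z=12, Na⁺: 10 e⁻, Z=11, F⁻: 10 e⁻, Z=9, Br⁻: 36 e⁻, Z=35, I⁻: 54 e⁻, Z=53. Mg²⁺ < Na⁺ (isoelectronic, higher Z=12 is smaller); Na⁺ < F⁻ (isoelectronic, higher Z=11 is smaller); F⁻ < Br⁻ (same group, period 2 vs 4); Br⁻ < I⁻ (same group, period 4 vs 5).
Ordering: Mg²⁺ < Na⁺ < F⁻ < Br⁻ < I⁻. The 2nd smallest is Na⁺.

Na⁺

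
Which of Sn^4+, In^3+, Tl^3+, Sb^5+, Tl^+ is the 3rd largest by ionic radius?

Sb^5+ (Z=51, 46 e⁻), Sn^4+ (Z=50, 46 e⁻), In^3+ (Z=49, 46 e⁻), Tl^3+ (Z=81, 78 e⁻), Tl^+ (Z=81, 80 e⁻). Sb^5+ < Sn^4+ (both 46 e⁻, Z=51>50); Sn^4+ < In^3+ (isoelectronic, higher Z=50 is smaller); In^3+ < Tl^3+ (same group, 1 shell fewer); Tl^3+ < Tl^+ (higher charge on the same element).
Ordering: Sb^5+ < Sn^4+ < In^3+ < Tl^3+ < Tl^+. The 3rd largest is In^3+.

In^3+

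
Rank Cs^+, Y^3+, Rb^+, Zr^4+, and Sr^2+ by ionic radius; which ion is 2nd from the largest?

Work out protons and electrons: Zr^4+: 36 e⁻, Z=40, Y^3+: 36 e⁻, Z=39, Sr^2+: 36 e⁻, Z=38, Rb^+: 36 e⁻, Z=37, Cs^+: 54 e⁻, Z=55. Zr^4+ < Y^3+ (both 36 e⁻, Z=40>39); Y^3+ < Sr^2+ (isoelectronic, higher Z=39 is smaller); Sr^2+ < Rb^+ (both 36 e⁻, Z=38>37); Rb^+ < Cs^+ (same group, 1 shell fewer).
That gives Zr^4+ < Y^3+ < Sr^2+ < Rb^+ < Cs^+. From the largest end, number 2 is Rb^+.

Rb^+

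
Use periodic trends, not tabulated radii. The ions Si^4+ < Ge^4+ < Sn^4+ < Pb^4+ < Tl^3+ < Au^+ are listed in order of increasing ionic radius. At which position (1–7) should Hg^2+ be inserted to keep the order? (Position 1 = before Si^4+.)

6

Si^4+ (Z=14, 10 e⁻), Ge^4+ (Z=32, 28 e⁻), Sn^4+ (Z=50, 46 e⁻), Pb^4+ (Z=82, 78 e⁻), Tl^3+ (Z=81, 78 e⁻), Hg^2+ (Z=80, 78 e⁻), Au^+ (Z=79, 78 e⁻). Si^4+ < Ge^4+ (same group, 1 shell fewer); Ge^4+ < Sn^4+ (same group, 1 shell fewer); Sn^4+ < Pb^4+ (same group, period 5 vs 6); Pb^4+ < Tl^3+ (both 78 e⁻, Z=82>81); Tl^3+ < Hg^2+ (isoelectronic, higher Z=81 is smaller); Hg^2+ < Au^+ (isoelectronic, higher Z=80 is smaller).
The complete sequence is Si^4+ < Ge^4+ < Sn^4+ < Pb^4+ < Tl^3+ < Hg^2+ < Au^+. Hg^2+ sits at position 6.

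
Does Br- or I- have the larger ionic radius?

These ions sit in one column with identical charge. Each step down the periodic table adds a principal shell, increasing the radius.

I-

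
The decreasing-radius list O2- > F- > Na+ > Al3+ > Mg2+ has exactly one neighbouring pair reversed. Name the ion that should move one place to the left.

Mg2+

Compare adjacent ions: they are isoelectronic (10 e⁻) and Al has more protons than Mg (13 vs 12), making Al3+ smaller — yet in this decreasing list Al3+ sits before Mg2+. Nothing else is reversed, so Mg2+ should move one place to the left.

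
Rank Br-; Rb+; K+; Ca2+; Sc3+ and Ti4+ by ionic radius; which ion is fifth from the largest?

Electron counts and nuclear charges: Ti4+ (Z=22, 18 e⁻), Sc3+ (Z=21, 18 e⁻), Ca2+ (Z=20, 18 e⁻), K+ (Z=19, 18 e⁻), Rb+ (Z=37, 36 e⁻), Br- (Z=35, 36 e⁻). Ti4+ < Sc3+ (both 18 e⁻, Z=22>21); Sc3+ < Ca2+ (isoelectronic, higher Z=21 is smaller); Ca2+ < K+ (both 18 e⁻, Z=20>19); K+ < Rb+ (same group, 1 shell fewer); Rb+ < Br- (both 36 e⁻, Z=37>35).
Full ascending order: Ti4+ < Sc3+ < Ca2+ < K+ < Rb+ < Br-. Counting from the largest, position 5 is Sc3+.

Sc3+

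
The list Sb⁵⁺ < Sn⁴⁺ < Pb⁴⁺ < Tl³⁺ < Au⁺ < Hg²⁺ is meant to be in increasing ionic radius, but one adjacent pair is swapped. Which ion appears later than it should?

Hg²⁺

Scanning neighbour by neighbour, only Au⁺/Hg²⁺ violates a trend: both have 78 electrons but Z(Hg)=80 > Z(Au)=79, so Hg²⁺ should be the smaller of the two. That makes Hg²⁺ the one sitting a position late relative to where it belongs.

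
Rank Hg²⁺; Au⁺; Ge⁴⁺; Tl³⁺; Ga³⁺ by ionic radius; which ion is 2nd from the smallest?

Tabulating Z and e⁻: Ge⁴⁺: 28 e⁻, Z=32, Ga³⁺: 28 e⁻, Z=31, Tl³⁺: 78 e⁻, Z=81, Hg²⁺: 78 e⁻, Z=80, Au⁺: 78 e⁻, Z=79. Ge⁴⁺ < Ga³⁺ (both 28 e⁻, Z=32>31); Ga³⁺ < Tl³⁺ (same group, 2 shells fewer); Tl³⁺ < Hg²⁺ (both 78 e⁻, Z=81>80); Hg²⁺ < Au⁺ (isoelectronic, higher Z=80 is smaller).
Ordering: Ge⁴⁺ < Ga³⁺ < Tl³⁺ < Hg²⁺ < Au⁺. The 2nd smallest is Ga³⁺.

Ga³⁺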